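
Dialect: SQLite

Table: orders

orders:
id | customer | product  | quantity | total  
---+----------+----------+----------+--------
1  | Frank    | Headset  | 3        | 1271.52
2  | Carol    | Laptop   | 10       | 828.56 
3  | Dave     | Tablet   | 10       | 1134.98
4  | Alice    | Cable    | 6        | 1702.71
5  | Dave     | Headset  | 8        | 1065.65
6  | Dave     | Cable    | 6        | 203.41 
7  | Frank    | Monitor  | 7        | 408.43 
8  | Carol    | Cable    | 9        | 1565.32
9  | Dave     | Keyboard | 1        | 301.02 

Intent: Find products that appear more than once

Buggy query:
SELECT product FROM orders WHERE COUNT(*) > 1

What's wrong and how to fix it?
Bug: WHERE can't reference COUNT(*); aggregates are computed after WHERE

Fix: GROUP BY product, then filter groups with HAVING COUNT(*) > 1

Corrected query:
SELECT product FROM orders GROUP BY product HAVING COUNT(*) > 1

Result:
product
-------
Cable  
Headset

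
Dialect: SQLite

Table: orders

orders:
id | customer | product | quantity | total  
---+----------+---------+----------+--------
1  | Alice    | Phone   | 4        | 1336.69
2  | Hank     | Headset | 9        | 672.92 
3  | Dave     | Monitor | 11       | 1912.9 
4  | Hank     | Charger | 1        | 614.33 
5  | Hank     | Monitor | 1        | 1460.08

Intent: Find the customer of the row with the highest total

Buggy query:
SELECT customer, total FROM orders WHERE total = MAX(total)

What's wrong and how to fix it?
Bug: WHERE is evaluated per row; an aggregate over the whole table isn't defined there

Fix: Wrap MAX in a scalar subquery so WHERE compares against a single value

Corrected query:
SELECT customer, total FROM orders WHERE total = (SELECT MAX(total) FROM orders)

Result:
customer | total 
---------+-------
Dave     | 1912.9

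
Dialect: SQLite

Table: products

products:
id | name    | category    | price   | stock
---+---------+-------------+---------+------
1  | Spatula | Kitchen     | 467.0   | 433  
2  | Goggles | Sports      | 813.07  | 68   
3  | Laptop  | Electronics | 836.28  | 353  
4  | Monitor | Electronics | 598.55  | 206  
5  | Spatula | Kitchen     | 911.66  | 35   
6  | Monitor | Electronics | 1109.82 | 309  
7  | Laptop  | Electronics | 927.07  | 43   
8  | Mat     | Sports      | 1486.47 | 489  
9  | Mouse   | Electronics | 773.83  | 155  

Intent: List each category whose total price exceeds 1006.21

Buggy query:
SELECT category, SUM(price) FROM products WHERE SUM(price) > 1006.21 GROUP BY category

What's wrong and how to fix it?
Bug: Aggregate functions cannot appear in a WHERE clause

Fix: Move the aggregate condition to a HAVING clause

Corrected query:
SELECT category, SUM(price) FROM products GROUP BY category HAVING SUM(price) > 1006.21

Result:
category    | SUM(price)
------------+-----------
Electronics | 4245.55   
Kitchen     | 1378.66   
Sports      | 2299.54   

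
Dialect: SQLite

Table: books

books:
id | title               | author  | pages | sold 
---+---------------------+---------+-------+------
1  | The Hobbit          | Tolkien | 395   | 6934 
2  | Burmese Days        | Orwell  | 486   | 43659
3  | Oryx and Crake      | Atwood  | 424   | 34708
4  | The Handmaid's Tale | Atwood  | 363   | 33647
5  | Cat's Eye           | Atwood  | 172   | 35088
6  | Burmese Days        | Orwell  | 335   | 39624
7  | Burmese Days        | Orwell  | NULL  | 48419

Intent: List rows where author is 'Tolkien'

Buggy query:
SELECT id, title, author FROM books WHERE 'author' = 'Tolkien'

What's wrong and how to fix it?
Bug: Single quotes denote string literals in SQL; the column name is being compared as a constant string

Fix: Remove the quotes around the column name (or use double quotes for an identifier)

Corrected query:
SELECT id, title, author FROM books WHERE author = 'Tolkien'

Result:
id | title      | author 
---+------------+--------
1  | The Hobbit | Tolkien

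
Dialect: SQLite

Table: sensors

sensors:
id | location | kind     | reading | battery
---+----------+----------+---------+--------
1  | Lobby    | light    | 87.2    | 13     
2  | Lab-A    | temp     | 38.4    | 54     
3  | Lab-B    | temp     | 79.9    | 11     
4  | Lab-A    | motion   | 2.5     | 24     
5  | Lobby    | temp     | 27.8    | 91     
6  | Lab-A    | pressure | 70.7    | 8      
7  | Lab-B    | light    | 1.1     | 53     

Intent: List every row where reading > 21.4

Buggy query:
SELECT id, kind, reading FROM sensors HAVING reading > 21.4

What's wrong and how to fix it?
Bug: HAVING filters the output of aggregation, but this query has no GROUP BY and no aggregate functions, so SQLite rejects it (HAVING clause on a non-aggregate query); the condition here is per row

Fix: Use WHERE for row-level filtering

Corrected query:
SELECT id, kind, reading FROM sensors WHERE reading > 21.4

Result:
id | kind     | reading
---+----------+--------
1  | light    | 87.2   
2  | temp     | 38.4   
3  | temp     | 79.9   
5  | temp     | 27.8   
6  | pressure | 70.7   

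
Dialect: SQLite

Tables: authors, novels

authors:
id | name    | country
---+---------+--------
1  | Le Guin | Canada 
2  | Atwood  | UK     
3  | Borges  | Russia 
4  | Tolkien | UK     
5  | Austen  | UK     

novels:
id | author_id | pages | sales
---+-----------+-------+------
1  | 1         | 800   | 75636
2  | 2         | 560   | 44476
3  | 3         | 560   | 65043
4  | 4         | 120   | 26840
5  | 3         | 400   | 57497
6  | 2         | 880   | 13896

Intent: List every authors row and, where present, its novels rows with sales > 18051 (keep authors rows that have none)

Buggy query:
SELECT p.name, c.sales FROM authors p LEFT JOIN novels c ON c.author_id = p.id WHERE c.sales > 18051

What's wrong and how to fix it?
Bug: Filtering c.sales in WHERE discards the NULL rows produced by LEFT JOIN, turning it into an inner join

Fix: Put 'c.sales > 18051' in the JOIN's ON clause instead of WHERE

Corrected query:
SELECT p.name, c.sales FROM authors p LEFT JOIN novels c ON c.author_id = p.id AND c.sales > 18051

Result:
name    | sales
--------+------
Le Guin | 75636
Atwood  | 44476
Borges  | 57497
Borges  | 65043
Tolkien | 26840
Austen  | NULL 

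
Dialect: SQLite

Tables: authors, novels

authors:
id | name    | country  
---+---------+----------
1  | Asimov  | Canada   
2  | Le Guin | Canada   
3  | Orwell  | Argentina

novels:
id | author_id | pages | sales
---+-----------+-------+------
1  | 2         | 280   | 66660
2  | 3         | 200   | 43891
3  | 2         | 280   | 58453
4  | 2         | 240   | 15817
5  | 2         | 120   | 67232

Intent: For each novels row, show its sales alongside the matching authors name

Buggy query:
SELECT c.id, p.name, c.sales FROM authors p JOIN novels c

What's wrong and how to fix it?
Bug: Missing join condition: each novels row is matched to all authors rows instead of just its own

Fix: Add ON c.author_id = p.id to the JOIN

Corrected query:
SELECT c.id, p.name, c.sales FROM authors p JOIN novels c ON c.author_id = p.id

Result:
id | name    | sales
---+---------+------
1  | Le Guin | 66660
2  | Orwell  | 43891
3  | Le Guin | 58453
4  | Le Guin | 15817
5  | Le Guin | 67232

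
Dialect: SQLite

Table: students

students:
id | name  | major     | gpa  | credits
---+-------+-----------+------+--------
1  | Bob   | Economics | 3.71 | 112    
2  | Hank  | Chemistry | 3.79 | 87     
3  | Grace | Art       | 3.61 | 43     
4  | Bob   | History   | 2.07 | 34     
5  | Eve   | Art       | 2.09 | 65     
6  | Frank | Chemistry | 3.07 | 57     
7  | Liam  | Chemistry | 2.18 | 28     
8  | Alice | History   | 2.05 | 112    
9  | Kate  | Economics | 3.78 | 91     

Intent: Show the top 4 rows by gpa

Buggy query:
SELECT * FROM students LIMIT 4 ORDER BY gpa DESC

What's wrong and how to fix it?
Bug: ORDER BY cannot follow LIMIT; LIMIT is the final clause

Fix: Sort with ORDER BY, then apply LIMIT

Corrected query:
SELECT * FROM students ORDER BY gpa DESC LIMIT 4

Result:
id | name  | major     | gpa  | credits
---+-------+-----------+------+--------
2  | Hank  | Chemistry | 3.79 | 87     
9  | Kate  | Economics | 3.78 | 91     
1  | Bob   | Economics | 3.71 | 112    
3  | Grace | Art       | 3.61 | 43     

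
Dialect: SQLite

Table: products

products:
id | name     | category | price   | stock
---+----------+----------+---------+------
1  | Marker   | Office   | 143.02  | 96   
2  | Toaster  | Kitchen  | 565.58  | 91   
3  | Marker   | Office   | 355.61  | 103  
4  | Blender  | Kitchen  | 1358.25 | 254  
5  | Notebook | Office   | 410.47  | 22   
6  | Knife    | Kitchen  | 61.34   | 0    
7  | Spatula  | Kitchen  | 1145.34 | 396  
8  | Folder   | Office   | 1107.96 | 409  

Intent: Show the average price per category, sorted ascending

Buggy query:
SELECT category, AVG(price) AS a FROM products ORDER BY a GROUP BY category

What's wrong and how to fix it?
Bug: GROUP BY must precede ORDER BY

Fix: Reorder: SELECT … FROM … GROUP BY … ORDER BY …

Corrected query:
SELECT category, AVG(price) AS a FROM products GROUP BY category ORDER BY a

Result:
category | a       
---------+---------
Office   | 504.265 
Kitchen  | 782.6275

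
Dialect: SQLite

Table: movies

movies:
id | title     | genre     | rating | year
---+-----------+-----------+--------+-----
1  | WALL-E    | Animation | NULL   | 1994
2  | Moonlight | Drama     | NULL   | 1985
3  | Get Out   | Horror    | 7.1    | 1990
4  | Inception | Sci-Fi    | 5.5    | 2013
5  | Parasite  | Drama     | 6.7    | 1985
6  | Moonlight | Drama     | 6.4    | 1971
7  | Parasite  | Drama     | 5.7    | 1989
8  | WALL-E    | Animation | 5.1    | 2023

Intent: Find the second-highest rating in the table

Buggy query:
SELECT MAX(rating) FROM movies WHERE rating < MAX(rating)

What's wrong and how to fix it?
Bug: The inner MAX is an aggregate inside WHERE, which is not allowed

Fix: Put the inner MAX in a scalar subquery

Corrected query:
SELECT MAX(rating) FROM movies WHERE rating < (SELECT MAX(rating) FROM movies)

Result:
MAX(rating)
-----------
6.7        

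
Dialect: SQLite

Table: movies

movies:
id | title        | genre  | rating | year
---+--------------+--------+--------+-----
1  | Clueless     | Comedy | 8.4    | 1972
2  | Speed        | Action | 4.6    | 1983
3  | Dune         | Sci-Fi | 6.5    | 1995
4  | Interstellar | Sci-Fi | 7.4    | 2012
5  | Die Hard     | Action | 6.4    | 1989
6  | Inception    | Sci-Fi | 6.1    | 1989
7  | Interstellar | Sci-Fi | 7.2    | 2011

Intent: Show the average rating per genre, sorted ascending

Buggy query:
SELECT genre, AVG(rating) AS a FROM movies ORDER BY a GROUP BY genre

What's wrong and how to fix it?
Bug: GROUP BY must precede ORDER BY

Fix: Move ORDER BY to the end, after GROUP BY

Corrected query:
SELECT genre, AVG(rating) AS a FROM movies GROUP BY genre ORDER BY a

Result:
genre  | a  
-------+----
Action | 5.5
Sci-Fi | 6.8
Comedy | 8.4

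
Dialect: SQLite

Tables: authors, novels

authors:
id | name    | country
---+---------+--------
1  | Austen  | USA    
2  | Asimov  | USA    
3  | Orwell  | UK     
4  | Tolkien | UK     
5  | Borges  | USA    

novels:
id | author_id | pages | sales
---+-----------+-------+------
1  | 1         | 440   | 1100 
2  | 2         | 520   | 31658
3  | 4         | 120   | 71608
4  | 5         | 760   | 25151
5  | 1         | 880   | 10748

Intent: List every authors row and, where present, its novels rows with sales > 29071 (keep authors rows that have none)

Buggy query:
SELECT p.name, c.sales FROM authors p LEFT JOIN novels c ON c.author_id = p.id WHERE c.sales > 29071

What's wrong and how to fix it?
Bug: Filtering c.sales in WHERE discards the NULL rows produced by LEFT JOIN, turning it into an inner join

Fix: Put 'c.sales > 29071' in the JOIN's ON clause instead of WHERE

Corrected query:
SELECT p.name, c.sales FROM authors p LEFT JOIN novels c ON c.author_id = p.id AND c.sales > 29071

Result:
name    | sales
--------+------
Austen  | NULL 
Asimov  | 31658
Orwell  | NULL 
Tolkien | 71608
Borges  | NULL 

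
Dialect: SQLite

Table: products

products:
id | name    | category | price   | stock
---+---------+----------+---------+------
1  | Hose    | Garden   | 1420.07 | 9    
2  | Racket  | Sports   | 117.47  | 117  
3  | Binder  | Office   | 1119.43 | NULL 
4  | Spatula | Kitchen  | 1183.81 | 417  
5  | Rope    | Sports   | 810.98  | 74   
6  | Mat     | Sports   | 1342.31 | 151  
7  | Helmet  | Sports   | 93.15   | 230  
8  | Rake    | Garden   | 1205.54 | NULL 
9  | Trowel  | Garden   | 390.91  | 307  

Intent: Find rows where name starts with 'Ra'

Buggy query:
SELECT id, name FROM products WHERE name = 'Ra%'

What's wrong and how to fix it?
Bug: '=' compares the literal string including the % character; pattern matching needs LIKE

Fix: Use LIKE for wildcard pattern matching

Corrected query:
SELECT id, name FROM products WHERE name LIKE 'Ra%'

Result:
id | name  
---+-------
2  | Racket
8  | Rake  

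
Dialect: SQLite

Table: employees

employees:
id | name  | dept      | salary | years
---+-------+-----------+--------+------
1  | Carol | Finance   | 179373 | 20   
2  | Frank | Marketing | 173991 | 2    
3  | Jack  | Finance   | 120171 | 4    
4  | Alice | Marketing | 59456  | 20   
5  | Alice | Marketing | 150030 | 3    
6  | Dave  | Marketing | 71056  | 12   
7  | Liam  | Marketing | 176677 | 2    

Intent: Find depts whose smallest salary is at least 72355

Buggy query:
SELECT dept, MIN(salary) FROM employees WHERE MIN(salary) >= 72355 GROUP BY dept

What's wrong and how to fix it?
Bug: MIN() in WHERE is a misuse of aggregate

Fix: Use HAVING for the per-group MIN condition

Corrected query:
SELECT dept, MIN(salary) FROM employees GROUP BY dept HAVING MIN(salary) >= 72355

Result:
dept    | MIN(salary)
--------+------------
Finance | 120171     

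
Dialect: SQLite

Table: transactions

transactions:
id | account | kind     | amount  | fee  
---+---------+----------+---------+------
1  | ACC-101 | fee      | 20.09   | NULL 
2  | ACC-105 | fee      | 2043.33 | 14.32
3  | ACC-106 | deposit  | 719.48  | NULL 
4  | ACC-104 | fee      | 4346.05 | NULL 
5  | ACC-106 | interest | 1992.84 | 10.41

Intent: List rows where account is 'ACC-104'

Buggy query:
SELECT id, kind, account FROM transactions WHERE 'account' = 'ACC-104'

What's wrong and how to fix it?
Bug: Single quotes denote string literals in SQL; the column name is being compared as a constant string

Fix: Reference the column as account without single quotes

Corrected query:
SELECT id, kind, account FROM transactions WHERE account = 'ACC-104'

Result:
id | kind | account
---+------+--------
4  | fee  | ACC-104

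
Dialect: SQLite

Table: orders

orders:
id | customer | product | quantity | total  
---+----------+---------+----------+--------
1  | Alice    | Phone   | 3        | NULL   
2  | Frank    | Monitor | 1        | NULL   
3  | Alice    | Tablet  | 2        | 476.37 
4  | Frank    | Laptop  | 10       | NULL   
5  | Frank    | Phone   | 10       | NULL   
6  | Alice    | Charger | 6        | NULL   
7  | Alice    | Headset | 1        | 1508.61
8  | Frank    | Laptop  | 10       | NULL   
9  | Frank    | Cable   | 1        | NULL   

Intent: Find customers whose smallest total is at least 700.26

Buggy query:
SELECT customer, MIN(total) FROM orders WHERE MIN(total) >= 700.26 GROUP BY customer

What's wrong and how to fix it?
Bug: Aggregates like MIN are computed per group after WHERE runs

Fix: Use HAVING for the per-group MIN condition

Corrected query:
SELECT customer, MIN(total) FROM orders GROUP BY customer HAVING MIN(total) >= 700.26

Result:
(no rows)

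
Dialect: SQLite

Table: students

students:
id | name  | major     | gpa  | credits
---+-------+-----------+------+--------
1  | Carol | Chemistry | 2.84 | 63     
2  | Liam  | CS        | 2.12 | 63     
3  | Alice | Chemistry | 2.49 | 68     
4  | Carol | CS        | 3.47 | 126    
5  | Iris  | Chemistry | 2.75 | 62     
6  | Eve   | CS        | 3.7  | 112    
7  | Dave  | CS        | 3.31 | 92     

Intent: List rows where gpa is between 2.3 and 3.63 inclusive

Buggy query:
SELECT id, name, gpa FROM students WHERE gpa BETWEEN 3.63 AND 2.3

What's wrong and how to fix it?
Bug: BETWEEN expects the lower bound first; with 3.63 AND 2.3 the range is empty

Fix: Write BETWEEN 2.3 AND 3.63

Corrected query:
SELECT id, name, gpa FROM students WHERE gpa BETWEEN 2.3 AND 3.63

Result:
id | name  | gpa 
---+-------+-----
1  | Carol | 2.84
3  | Alice | 2.49
4  | Carol | 3.47
5  | Iris  | 2.75
7  | Dave  | 3.31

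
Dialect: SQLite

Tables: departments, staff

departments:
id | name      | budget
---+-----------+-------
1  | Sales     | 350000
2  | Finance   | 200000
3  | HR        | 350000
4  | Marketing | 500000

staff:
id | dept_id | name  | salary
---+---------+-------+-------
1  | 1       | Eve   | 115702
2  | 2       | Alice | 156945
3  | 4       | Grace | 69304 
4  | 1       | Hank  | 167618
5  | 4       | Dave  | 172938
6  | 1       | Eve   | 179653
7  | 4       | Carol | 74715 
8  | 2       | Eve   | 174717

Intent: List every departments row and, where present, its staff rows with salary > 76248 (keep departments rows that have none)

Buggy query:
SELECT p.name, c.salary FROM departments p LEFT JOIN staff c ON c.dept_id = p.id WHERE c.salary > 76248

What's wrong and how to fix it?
Bug: Filtering c.salary in WHERE discards the NULL rows produced by LEFT JOIN, turning it into an inner join

Fix: Move the right-table condition into the ON clause so unmatched parents are kept

Corrected query:
SELECT p.name, c.salary FROM departments p LEFT JOIN staff c ON c.dept_id = p.id AND c.salary > 76248

Result:
name      | salary
----------+-------
Sales     | 115702
Sales     | 167618
Sales     | 179653
Finance   | 156945
Finance   | 174717
HR        | NULL  
Marketing | 172938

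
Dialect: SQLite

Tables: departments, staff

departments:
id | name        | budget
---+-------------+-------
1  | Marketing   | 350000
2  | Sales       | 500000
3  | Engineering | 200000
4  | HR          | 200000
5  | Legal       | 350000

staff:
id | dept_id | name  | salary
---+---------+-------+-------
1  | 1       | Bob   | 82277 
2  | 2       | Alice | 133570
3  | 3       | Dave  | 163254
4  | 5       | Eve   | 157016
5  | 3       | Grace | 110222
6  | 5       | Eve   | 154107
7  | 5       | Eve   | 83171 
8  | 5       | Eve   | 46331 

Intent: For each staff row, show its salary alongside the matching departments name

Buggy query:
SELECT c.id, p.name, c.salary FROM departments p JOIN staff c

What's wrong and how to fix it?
Bug: Missing join condition: each staff row is matched to all departments rows instead of just its own

Fix: Specify the join condition linking the foreign key to the parent id

Corrected query:
SELECT c.id, p.name, c.salary FROM departments p JOIN staff c ON c.dept_id = p.id

Result:
id | name        | salary
---+-------------+-------
1  | Marketing   | 82277 
2  | Sales       | 133570
3  | Engineering | 163254
4  | Legal       | 157016
5  | Engineering | 110222
6  | Legal       | 154107
7  | Legal       | 83171 
8  | Legal       | 46331 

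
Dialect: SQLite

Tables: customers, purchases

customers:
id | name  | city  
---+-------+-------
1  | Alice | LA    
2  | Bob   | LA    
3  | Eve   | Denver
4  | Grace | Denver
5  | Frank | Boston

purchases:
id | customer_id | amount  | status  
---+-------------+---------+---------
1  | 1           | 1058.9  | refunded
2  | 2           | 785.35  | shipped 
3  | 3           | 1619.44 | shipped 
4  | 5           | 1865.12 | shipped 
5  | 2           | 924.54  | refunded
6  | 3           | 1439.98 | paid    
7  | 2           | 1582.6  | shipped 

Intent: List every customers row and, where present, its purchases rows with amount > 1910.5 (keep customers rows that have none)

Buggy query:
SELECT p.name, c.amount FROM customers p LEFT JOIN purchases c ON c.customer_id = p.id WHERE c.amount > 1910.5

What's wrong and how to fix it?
Bug: Filtering c.amount in WHERE discards the NULL rows produced by LEFT JOIN, turning it into an inner join

Fix: Put 'c.amount > 1910.5' in the JOIN's ON clause instead of WHERE

Corrected query:
SELECT p.name, c.amount FROM customers p LEFT JOIN purchases c ON c.customer_id = p.id AND c.amount > 1910.5

Result:
name  | amount
------+-------
Alice | NULL  
Bob   | NULL  
Eve   | NULL  
Grace | NULL  
Frank | NULL  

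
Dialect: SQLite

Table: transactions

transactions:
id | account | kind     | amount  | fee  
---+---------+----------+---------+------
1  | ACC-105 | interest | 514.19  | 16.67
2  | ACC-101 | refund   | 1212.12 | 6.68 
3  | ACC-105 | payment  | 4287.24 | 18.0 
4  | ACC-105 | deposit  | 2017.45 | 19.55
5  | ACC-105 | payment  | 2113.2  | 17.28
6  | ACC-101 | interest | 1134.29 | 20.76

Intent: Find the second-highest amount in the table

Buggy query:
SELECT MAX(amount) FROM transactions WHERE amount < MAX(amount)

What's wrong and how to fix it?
Bug: MAX(amount) on the right of the comparison is an aggregate-in-WHERE error

Fix: Compute the overall MAX in a subquery, then take MAX of rows below it

Corrected query:
SELECT MAX(amount) FROM transactions WHERE amount < (SELECT MAX(amount) FROM transactions)

Result:
MAX(amount)
-----------
2113.2     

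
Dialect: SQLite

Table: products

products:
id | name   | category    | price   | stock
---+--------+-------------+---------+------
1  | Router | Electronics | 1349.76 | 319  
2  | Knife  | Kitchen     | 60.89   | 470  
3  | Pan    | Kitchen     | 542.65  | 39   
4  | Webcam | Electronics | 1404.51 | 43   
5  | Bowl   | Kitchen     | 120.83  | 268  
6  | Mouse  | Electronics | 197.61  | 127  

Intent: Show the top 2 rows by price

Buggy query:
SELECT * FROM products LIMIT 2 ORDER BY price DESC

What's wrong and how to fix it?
Bug: ORDER BY cannot follow LIMIT; LIMIT is the final clause

Fix: Swap the clauses: ORDER BY first, then LIMIT

Corrected query:
SELECT * FROM products ORDER BY price DESC LIMIT 2

Result:
id | name   | category    | price   | stock
---+--------+-------------+---------+------
4  | Webcam | Electronics | 1404.51 | 43   
1  | Router | Electronics | 1349.76 | 319  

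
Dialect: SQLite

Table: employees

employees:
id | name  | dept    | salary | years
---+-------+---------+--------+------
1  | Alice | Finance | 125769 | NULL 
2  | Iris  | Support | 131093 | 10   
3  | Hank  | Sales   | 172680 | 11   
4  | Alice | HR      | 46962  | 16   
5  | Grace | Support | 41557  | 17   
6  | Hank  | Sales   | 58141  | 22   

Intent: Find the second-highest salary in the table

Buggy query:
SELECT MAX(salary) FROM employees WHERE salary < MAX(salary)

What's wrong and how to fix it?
Bug: MAX(salary) on the right of the comparison is an aggregate-in-WHERE error

Fix: Put the inner MAX in a scalar subquery

Corrected query:
SELECT MAX(salary) FROM employees WHERE salary < (SELECT MAX(salary) FROM employees)

Result:
MAX(salary)
-----------
131093     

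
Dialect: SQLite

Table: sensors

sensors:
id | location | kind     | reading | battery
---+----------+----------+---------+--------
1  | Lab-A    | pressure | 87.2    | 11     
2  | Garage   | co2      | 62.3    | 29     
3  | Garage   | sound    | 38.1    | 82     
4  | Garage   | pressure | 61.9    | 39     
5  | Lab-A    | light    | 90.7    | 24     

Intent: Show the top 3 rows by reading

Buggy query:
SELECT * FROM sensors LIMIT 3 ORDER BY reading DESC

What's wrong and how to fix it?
Bug: LIMIT must come after ORDER BY

Fix: Swap the clauses: ORDER BY first, then LIMIT

Corrected query:
SELECT * FROM sensors ORDER BY reading DESC LIMIT 3

Result:
id | location | kind     | reading | battery
---+----------+----------+---------+--------
5  | Lab-A    | light    | 90.7    | 24     
1  | Lab-A    | pressure | 87.2    | 11     
2  | Garage   | co2      | 62.3    | 29     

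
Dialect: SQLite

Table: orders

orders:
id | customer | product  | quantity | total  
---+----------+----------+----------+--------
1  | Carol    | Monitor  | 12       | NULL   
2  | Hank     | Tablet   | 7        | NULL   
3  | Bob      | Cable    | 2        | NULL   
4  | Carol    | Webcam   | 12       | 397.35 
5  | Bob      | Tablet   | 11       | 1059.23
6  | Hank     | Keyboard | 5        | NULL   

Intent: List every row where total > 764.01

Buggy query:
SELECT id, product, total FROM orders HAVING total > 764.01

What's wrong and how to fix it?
Bug: HAVING filters the output of aggregation, but this query has no GROUP BY and no aggregate functions, so SQLite rejects it (HAVING clause on a non-aggregate query); the condition here is per row

Fix: Use WHERE for row-level filtering

Corrected query:
SELECT id, product, total FROM orders WHERE total > 764.01

Result:
id | product | total  
---+---------+--------
5  | Tablet  | 1059.23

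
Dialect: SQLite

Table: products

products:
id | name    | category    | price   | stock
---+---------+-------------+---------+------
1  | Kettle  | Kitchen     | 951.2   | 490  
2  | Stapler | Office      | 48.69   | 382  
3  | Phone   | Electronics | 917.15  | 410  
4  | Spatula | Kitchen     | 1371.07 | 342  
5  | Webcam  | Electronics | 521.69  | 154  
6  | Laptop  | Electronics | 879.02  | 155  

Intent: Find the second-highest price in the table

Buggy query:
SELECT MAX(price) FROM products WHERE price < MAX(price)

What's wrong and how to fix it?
Bug: The inner MAX is an aggregate inside WHERE, which is not allowed

Fix: Compute the overall MAX in a subquery, then take MAX of rows below it

Corrected query:
SELECT MAX(price) FROM products WHERE price < (SELECT MAX(price) FROM products)

Result:
MAX(price)
----------
951.2     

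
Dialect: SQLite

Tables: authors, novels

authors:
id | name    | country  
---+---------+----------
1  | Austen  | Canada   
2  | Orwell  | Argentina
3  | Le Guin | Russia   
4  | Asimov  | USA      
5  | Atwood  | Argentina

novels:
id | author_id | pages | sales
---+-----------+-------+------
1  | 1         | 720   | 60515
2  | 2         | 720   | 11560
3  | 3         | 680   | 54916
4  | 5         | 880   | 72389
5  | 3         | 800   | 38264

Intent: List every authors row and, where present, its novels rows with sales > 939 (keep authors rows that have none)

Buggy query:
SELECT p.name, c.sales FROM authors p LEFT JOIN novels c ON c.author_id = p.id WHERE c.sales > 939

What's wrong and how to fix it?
Bug: Filtering c.sales in WHERE discards the NULL rows produced by LEFT JOIN, turning it into an inner join

Fix: Put 'c.sales > 939' in the JOIN's ON clause instead of WHERE

Corrected query:
SELECT p.name, c.sales FROM authors p LEFT JOIN novels c ON c.author_id = p.id AND c.sales > 939

Result:
name    | sales
--------+------
Austen  | 60515
Orwell  | 11560
Le Guin | 38264
Le Guin | 54916
Asimov  | NULL 
Atwood  | 72389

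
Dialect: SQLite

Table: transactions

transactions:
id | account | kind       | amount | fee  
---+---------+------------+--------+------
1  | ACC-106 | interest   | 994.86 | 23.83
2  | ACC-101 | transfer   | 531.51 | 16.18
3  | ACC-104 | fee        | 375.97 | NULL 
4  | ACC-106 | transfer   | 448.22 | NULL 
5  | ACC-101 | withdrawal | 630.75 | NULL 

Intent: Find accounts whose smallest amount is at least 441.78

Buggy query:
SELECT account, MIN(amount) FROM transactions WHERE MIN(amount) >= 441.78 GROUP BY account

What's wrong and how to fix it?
Bug: MIN() in WHERE is a misuse of aggregate

Fix: Replace WHERE with HAVING after the GROUP BY

Corrected query:
SELECT account, MIN(amount) FROM transactions GROUP BY account HAVING MIN(amount) >= 441.78

Result:
account | MIN(amount)
--------+------------
ACC-101 | 531.51     
ACC-106 | 448.22     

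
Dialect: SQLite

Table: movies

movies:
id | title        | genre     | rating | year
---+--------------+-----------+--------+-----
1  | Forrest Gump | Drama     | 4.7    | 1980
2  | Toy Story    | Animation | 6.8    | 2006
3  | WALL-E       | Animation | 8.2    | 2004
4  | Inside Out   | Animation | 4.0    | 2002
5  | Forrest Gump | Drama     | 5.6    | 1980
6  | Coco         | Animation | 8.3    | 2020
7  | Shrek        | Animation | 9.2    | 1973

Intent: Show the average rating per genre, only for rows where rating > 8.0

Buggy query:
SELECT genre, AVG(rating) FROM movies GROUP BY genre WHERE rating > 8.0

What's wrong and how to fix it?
Bug: Row-level WHERE must come before GROUP BY in the clause order

Fix: Move the WHERE clause before GROUP BY

Corrected query:
SELECT genre, AVG(rating) FROM movies WHERE rating > 8.0 GROUP BY genre

Result:
genre     | AVG(rating)
----------+------------
Animation | 8.566667   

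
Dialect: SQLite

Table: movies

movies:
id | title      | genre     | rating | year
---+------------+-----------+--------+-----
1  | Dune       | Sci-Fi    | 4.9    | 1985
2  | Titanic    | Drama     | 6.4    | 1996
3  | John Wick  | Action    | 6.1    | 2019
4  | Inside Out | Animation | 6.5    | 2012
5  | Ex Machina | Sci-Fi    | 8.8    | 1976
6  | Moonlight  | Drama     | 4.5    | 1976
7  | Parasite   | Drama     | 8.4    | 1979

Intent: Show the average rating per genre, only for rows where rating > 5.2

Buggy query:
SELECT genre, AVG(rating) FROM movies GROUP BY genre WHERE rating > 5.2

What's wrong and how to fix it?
Bug: WHERE cannot follow GROUP BY

Fix: Place WHERE between FROM and GROUP BY

Corrected query:
SELECT genre, AVG(rating) FROM movies WHERE rating > 5.2 GROUP BY genre

Result:
genre     | AVG(rating)
----------+------------
Action    | 6.1        
Animation | 6.5        
Drama     | 7.4        
Sci-Fi    | 8.8        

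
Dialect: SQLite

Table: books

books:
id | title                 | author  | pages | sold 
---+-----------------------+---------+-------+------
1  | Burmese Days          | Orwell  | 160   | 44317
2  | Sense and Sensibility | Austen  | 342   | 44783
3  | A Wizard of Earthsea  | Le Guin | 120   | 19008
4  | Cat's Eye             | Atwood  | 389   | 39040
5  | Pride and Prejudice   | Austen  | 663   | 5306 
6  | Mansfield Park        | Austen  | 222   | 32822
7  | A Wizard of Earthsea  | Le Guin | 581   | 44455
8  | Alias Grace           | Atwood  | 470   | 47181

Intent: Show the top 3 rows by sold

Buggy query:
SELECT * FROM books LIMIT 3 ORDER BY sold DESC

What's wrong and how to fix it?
Bug: LIMIT must come after ORDER BY

Fix: Swap the clauses: ORDER BY first, then LIMIT

Corrected query:
SELECT * FROM books ORDER BY sold DESC LIMIT 3

Result:
id | title                 | author  | pages | sold 
---+-----------------------+---------+-------+------
8  | Alias Grace           | Atwood  | 470   | 47181
2  | Sense and Sensibility | Austen  | 342   | 44783
7  | A Wizard of Earthsea  | Le Guin | 581   | 44455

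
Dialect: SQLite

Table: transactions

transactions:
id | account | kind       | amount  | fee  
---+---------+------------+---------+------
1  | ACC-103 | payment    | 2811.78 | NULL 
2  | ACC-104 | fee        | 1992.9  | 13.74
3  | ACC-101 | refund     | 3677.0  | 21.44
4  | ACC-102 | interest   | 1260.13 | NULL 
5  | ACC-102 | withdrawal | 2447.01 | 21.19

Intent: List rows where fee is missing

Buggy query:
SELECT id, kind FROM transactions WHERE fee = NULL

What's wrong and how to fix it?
Bug: Comparing to NULL with '=' never matches; NULL = NULL is unknown, not true

Fix: Replace '= NULL' with 'IS NULL'

Corrected query:
SELECT id, kind FROM transactions WHERE fee IS NULL

Result:
id | kind    
---+---------
1  | payment 
4  | interest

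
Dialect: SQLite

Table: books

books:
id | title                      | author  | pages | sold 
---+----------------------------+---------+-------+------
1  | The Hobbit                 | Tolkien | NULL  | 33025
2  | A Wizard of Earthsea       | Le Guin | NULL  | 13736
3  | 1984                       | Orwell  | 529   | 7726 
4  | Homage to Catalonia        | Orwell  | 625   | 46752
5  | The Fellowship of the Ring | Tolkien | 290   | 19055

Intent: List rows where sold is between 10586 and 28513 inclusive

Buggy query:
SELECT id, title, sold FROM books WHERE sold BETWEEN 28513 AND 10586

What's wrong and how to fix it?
Bug: BETWEEN expects the lower bound first; with 28513 AND 10586 the range is empty

Fix: Write BETWEEN 10586 AND 28513

Corrected query:
SELECT id, title, sold FROM books WHERE sold BETWEEN 10586 AND 28513

Result:
id | title                      | sold 
---+----------------------------+------
2  | A Wizard of Earthsea       | 13736
5  | The Fellowship of the Ring | 19055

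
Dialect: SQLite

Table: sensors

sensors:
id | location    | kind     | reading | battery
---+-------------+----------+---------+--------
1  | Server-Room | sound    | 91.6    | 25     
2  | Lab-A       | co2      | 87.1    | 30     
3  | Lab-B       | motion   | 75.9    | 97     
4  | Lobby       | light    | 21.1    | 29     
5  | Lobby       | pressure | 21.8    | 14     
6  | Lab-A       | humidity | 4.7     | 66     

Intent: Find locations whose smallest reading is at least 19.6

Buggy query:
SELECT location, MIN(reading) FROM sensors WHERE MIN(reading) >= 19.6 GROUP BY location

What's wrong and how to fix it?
Bug: MIN() in WHERE is a misuse of aggregate

Fix: Use HAVING for the per-group MIN condition

Corrected query:
SELECT location, MIN(reading) FROM sensors GROUP BY location HAVING MIN(reading) >= 19.6

Result:
location    | MIN(reading)
------------+-------------
Lab-B       | 75.9        
Lobby       | 21.1        
Server-Room | 91.6        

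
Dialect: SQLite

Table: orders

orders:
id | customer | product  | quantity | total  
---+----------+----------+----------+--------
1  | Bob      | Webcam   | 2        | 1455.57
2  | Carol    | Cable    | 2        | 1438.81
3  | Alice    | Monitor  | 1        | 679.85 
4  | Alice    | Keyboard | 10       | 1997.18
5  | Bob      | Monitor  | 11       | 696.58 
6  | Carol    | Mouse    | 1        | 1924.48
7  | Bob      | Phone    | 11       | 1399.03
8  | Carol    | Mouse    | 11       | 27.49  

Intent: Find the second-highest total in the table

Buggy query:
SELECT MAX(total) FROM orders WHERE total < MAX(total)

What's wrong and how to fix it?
Bug: The inner MAX is an aggregate inside WHERE, which is not allowed

Fix: Compute the overall MAX in a subquery, then take MAX of rows below it

Corrected query:
SELECT MAX(total) FROM orders WHERE total < (SELECT MAX(total) FROM orders)

Result:
MAX(total)
----------
1924.48   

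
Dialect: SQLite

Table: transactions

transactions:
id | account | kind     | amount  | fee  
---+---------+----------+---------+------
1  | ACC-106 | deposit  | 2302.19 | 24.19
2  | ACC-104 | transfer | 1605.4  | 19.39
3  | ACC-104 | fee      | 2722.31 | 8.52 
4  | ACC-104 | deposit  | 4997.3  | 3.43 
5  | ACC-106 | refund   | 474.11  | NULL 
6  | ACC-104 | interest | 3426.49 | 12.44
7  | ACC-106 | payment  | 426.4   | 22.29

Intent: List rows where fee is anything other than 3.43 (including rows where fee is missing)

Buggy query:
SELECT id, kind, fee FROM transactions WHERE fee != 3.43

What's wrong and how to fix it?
Bug: Inequality against NULL is unknown, not true; rows with NULL are dropped

Fix: Add an explicit OR fee IS NULL to include the missing-value rows

Corrected query:
SELECT id, kind, fee FROM transactions WHERE fee != 3.43 OR fee IS NULL

Result:
id | kind     | fee  
---+----------+------
1  | deposit  | 24.19
2  | transfer | 19.39
3  | fee      | 8.52 
5  | refund   | NULL 
6  | interest | 12.44
7  | payment  | 22.29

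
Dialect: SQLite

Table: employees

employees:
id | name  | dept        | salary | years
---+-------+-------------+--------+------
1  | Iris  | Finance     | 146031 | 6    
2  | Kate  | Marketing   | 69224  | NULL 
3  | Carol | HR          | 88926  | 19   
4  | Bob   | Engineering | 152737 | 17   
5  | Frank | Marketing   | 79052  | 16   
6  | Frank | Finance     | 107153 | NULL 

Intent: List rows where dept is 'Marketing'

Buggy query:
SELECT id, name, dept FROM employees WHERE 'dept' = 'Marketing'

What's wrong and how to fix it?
Bug: 'dept' in single quotes is a string literal, not the column; the comparison is literal-vs-literal and never true

Fix: Remove the quotes around the column name (or use double quotes for an identifier)

Corrected query:
SELECT id, name, dept FROM employees WHERE dept = 'Marketing'

Result:
id | name  | dept     
---+-------+----------
2  | Kate  | Marketing
5  | Frank | Marketing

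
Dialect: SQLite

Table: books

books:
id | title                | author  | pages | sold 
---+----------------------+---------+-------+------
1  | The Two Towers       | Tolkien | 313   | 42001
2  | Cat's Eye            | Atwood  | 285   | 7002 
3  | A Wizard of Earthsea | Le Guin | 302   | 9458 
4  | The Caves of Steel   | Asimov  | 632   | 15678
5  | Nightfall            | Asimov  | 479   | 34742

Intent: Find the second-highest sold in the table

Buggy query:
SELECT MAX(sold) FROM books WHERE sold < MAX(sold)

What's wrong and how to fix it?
Bug: The inner MAX is an aggregate inside WHERE, which is not allowed

Fix: Put the inner MAX in a scalar subquery

Corrected query:
SELECT MAX(sold) FROM books WHERE sold < (SELECT MAX(sold) FROM books)

Result:
MAX(sold)
---------
34742    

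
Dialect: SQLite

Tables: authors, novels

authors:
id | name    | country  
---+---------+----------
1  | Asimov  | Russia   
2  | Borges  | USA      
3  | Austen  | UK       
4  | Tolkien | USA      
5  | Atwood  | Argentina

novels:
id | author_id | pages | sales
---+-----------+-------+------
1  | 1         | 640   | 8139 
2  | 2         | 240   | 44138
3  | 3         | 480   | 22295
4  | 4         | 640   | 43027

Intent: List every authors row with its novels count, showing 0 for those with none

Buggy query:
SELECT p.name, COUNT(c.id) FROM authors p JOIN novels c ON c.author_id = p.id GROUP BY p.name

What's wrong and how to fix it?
Bug: An inner join excludes parents with zero children

Fix: Use LEFT JOIN so parents without children still appear (COUNT(c.id) gives 0)

Corrected query:
SELECT p.name, COUNT(c.id) FROM authors p LEFT JOIN novels c ON c.author_id = p.id GROUP BY p.name

Result:
name    | COUNT(c.id)
--------+------------
Asimov  | 1          
Atwood  | 0          
Austen  | 1          
Borges  | 1          
Tolkien | 1          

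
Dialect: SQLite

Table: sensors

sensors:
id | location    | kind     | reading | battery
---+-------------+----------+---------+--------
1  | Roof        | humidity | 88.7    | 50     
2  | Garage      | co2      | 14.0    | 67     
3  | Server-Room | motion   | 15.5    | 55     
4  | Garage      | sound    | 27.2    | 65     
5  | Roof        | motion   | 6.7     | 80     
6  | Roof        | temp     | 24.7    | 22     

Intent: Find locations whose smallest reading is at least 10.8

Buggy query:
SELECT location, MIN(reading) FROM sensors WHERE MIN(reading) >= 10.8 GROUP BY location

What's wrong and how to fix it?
Bug: Aggregates like MIN are computed per group after WHERE runs

Fix: Use HAVING for the per-group MIN condition

Corrected query:
SELECT location, MIN(reading) FROM sensors GROUP BY location HAVING MIN(reading) >= 10.8

Result:
location    | MIN(reading)
------------+-------------
Garage      | 14          
Server-Room | 15.5        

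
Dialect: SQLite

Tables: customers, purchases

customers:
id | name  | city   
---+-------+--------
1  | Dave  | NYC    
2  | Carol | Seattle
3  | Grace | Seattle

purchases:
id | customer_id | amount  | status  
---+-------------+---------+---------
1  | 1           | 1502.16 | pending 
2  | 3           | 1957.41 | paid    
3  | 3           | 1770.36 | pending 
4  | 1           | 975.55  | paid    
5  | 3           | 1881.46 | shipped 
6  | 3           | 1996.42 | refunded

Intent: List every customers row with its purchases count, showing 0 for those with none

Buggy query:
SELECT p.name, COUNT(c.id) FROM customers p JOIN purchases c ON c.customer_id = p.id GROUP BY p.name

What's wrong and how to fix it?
Bug: INNER JOIN drops customers rows that have no matching purchases rows

Fix: Switch to LEFT JOIN to retain unmatched parent rows

Corrected query:
SELECT p.name, COUNT(c.id) FROM customers p LEFT JOIN purchases c ON c.customer_id = p.id GROUP BY p.name

Result:
name  | COUNT(c.id)
------+------------
Carol | 0          
Dave  | 2          
Grace | 4          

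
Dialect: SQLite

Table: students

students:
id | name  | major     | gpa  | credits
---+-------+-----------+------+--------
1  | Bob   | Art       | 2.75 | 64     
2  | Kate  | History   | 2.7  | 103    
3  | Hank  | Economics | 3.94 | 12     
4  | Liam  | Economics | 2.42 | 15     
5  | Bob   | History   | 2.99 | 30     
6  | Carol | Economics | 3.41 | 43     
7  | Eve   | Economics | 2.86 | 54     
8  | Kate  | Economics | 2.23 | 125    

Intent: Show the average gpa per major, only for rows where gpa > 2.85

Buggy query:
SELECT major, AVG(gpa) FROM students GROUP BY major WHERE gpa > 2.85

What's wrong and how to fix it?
Bug: Row-level WHERE must come before GROUP BY in the clause order

Fix: Move the WHERE clause before GROUP BY

Corrected query:
SELECT major, AVG(gpa) FROM students WHERE gpa > 2.85 GROUP BY major

Result:
major     | AVG(gpa)
----------+---------
Economics | 3.403333
History   | 2.99    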